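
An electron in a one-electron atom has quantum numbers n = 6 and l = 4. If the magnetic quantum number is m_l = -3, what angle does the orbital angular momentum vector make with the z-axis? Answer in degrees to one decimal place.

θ ≈ 132.1°

|L| = √(l(l+1)) ℏ = 2√5 ℏ.
L_z = m_l ℏ = −3ℏ.
cos θ = L_z/|L| = -3/√20, so θ ≈ 132.1°.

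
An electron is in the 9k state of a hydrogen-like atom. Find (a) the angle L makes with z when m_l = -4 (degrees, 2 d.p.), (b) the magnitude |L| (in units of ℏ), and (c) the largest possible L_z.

9k means n = 9, l = 7.
For m_l = -4: cos θ = -4/√56, θ ≈ 122.31°.
|L| = ℏ√(7·8) = 2√14 ℏ ≈ 7.483ℏ.
L_z,max = lℏ = 7ℏ.

θ(m_l=-4) ≈ 122.31°; |L| = 2√14 ℏ ≈ 7.483ℏ; L_z,max = 7ℏ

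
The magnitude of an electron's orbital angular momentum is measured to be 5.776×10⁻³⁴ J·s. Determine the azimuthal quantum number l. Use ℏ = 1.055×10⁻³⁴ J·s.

Dividing by ℏ: |L|/ℏ ≈ 5.475.
(|L|/ℏ)² = l(l+1) ≈ 29.97 ⇒ l = 5.

l = 5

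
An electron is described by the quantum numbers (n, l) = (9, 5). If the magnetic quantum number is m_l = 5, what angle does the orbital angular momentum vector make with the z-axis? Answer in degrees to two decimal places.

|L|² = l(l+1)ℏ² = 30ℏ², so |L| = √30 ℏ.
L_z = m_l ℏ = 5ℏ.
cos θ = L_z/|L| = 5/√30, so θ ≈ 24.09°.

θ ≈ 24.09°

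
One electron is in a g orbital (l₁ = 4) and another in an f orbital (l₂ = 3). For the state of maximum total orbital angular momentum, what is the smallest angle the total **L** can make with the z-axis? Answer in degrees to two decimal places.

θ_min ≈ 20.70°

L runs from |4 − 3| = 1 to 4 + 3 = 7.
Allowed values: L = 1, 2, 3, 4, 5, 6, 7.
The maximum is L = 7, with |L_tot| = ℏ√(7·8) = 2√14 ℏ.
The minimum angle with z is arccos(7/√56) ≈ 20.70°.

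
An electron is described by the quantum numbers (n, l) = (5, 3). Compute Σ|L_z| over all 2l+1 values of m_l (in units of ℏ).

m_l runs from −3 to 3, i.e. {-3, -2, -1, 0, 1, 2, 3}.
Σ|m_l| = 2(1+2+…+3) = 12.

Σ|L_z| = 12 ℏ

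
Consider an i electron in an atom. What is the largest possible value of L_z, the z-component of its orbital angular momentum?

L_z,max = 6ℏ

For an i orbital, l = 6.
L_z = m_l ℏ with m_l ∈ {−6, …, 6}; the maximum is m_l = 6.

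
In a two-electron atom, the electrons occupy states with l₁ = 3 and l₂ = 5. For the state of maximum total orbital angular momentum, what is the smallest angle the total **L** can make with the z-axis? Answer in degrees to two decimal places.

θ_min ≈ 19.47°

L runs from |3 − 5| = 2 to 3 + 5 = 8.
So L can be 2, 3, 4, 5, 6, 7, 8.
The maximum is L = 8, with |L_tot| = ℏ√(8·9) = 6√2 ℏ.
The minimum angle with z is arccos(8/√72) ≈ 19.47°.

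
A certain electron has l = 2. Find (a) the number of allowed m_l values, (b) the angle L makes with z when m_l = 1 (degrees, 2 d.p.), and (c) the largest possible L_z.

There are 2l+1 = 5 values of m_l.
For m_l = 1: cos θ = 1/√6, θ ≈ 65.91°.
L_z,max = lℏ = 2ℏ.

5 values; θ(m_l=1) ≈ 65.91°; L_z,max = 2ℏ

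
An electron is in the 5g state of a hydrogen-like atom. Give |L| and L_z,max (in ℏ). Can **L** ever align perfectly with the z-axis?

5g means n = 5, l = 4.
|L| = 2√5 ℏ ≈ 4.4721ℏ, while L_z,max = lℏ = 4ℏ.
Since |L| > L_z,max, the vector can never point exactly along z; the closest it comes is θ_min = arccos(4/√20) ≈ 26.6°.

No: L_z,max = 4ℏ < |L| = 2√5 ℏ ≈ 4.472ℏ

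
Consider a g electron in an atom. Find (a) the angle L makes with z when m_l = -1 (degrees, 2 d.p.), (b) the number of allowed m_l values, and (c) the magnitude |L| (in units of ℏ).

θ(m_l=-1) ≈ 102.92°; 9 values; |L| = 2√5 ℏ ≈ 4.472ℏ

G corresponds to l = 4.
For m_l = -1: cos θ = -1/√20, θ ≈ 102.92°.
There are 2l+1 = 9 values of m_l.
|L| = ℏ√(4·5) = 2√5 ℏ ≈ 4.472ℏ.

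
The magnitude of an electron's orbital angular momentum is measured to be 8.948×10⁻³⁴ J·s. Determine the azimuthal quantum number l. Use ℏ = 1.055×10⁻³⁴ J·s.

Dividing by ℏ: |L|/ℏ ≈ 8.482.
l(l+1) ≈ 8.482² ≈ 71.94, so l = 8.

l = 8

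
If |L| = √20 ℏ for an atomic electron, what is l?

l = 4

Since |L|² = l(l+1)ℏ², l(l+1) = 20.
The positive root is l = 4.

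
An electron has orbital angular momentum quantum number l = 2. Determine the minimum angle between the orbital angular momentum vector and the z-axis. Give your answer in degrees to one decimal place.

θ_min ≈ 35.3°

|L| = ℏ√(l(l+1)) = √6 ℏ.
The smallest angle corresponds to the largest L_z, i.e. m_l = l = 2, giving L_z = 2ℏ.
cos θ_min = 2/√6, so θ_min ≈ 35.3°.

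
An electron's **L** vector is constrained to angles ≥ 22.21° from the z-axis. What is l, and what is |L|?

cos θ_min = l/√(l(l+1)) = √(l/(l+1)), so l/(l+1) = cos²(22.21°) = 0.8571.
Solving: l = 6.
Then |L| = ℏ√(6·7) = √42 ℏ.

l = 6, |L| = √42 ℏ ≈ 6.481ℏ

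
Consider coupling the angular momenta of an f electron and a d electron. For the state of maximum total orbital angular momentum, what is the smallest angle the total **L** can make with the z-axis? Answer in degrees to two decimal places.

θ_min ≈ 24.09°

The total orbital quantum number L ranges from |l₁ − l₂| to l₁ + l₂ in integer steps.
Allowed values: L = 1, 2, 3, 4, 5.
The maximum is L = 5, with |L_tot| = ℏ√(5·6) = √30 ℏ.
The minimum angle with z is arccos(5/√30) ≈ 24.09°.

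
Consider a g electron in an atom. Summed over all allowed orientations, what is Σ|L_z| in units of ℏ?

Σ|L_z| = 20 ℏ

A g state has l = 4.
The allowed m_l values are -4, -3, -2, -1, 0, 1, 2, 3, 4.
Σ|m_l| = l(l+1) = 20.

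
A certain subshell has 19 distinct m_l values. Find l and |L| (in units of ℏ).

Since there are 2l+1 = 19 values of m_l, l = 9.
Then |L| = √(l(l+1)) ℏ = 3√10 ℏ.

l = 9, |L| = 3√10 ℏ ≈ 9.487ℏ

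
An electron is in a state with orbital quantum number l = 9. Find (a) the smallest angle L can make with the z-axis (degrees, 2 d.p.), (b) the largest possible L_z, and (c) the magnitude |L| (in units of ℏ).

θ_min ≈ 18.43°; L_z,max = 9ℏ; |L| = 3√10 ℏ ≈ 9.487ℏ

cos θ_min = 9/√90, so θ_min ≈ 18.43°.
L_z,max = lℏ = 9ℏ.
|L| = ℏ√(9·10) = 3√10 ℏ ≈ 9.487ℏ.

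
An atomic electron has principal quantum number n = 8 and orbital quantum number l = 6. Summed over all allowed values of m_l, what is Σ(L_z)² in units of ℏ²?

m_l ∈ {-6, -5, -4, -3, -2, -1, 0, 1, 2, 3, 4, 5, 6}.
Σ m_l² = 2·(1 + 4 + 9 + 16 + 25 + 36) = 182.

Σ(L_z)² = 182 ℏ²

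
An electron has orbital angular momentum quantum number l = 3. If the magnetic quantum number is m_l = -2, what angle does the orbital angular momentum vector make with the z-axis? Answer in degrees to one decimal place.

|L|² = l(l+1)ℏ² = 12ℏ², so |L| = 2√3 ℏ.
L_z = m_l ℏ = −2ℏ.
cos θ = L_z/|L| = -2/√12, so θ ≈ 125.3°.

θ ≈ 125.3°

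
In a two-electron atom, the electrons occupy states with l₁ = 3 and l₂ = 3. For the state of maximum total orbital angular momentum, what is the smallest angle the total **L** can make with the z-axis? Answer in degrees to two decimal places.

By the triangle rule, |l₁ − l₂| ≤ L ≤ l₁ + l₂.
L ∈ {0, 1, 2, 3, 4, 5, 6}.
The maximum is L = 6, with |L_tot| = ℏ√(6·7) = √42 ℏ.
The minimum angle with z is arccos(6/√42) ≈ 22.21°.

θ_min ≈ 22.21°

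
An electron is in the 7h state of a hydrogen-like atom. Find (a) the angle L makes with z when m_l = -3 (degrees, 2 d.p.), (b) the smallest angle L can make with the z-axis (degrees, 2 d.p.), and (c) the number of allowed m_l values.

θ(m_l=-3) ≈ 123.21°; θ_min ≈ 24.09°; 11 values

The 7h subshell has l = 5.
For m_l = -3: cos θ = -3/√30, θ ≈ 123.21°.
cos θ_min = 5/√30, so θ_min ≈ 24.09°.
There are 2l+1 = 11 values of m_l.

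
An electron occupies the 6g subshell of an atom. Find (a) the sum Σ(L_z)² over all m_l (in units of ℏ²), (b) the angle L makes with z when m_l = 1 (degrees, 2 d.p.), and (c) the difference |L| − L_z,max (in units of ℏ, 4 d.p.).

For 6g, l = 4.
Σ m_l² = 60, so Σ(L_z)² = 60 ℏ².
For m_l = 1: cos θ = 1/√20, θ ≈ 77.08°.
|L| − L_z,max = (2√5 − 4)ℏ ≈ 0.4721ℏ.

Σ(L_z)² = 60 ℏ²; θ(m_l=1) ≈ 77.08°; |L|−L_z,max ≈ 0.4721ℏ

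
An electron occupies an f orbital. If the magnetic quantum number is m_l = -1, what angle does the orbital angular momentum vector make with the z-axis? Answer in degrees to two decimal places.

An f state has l = 3.
|L| = √(l(l+1)) ℏ = 2√3 ℏ.
L_z = m_l ℏ = −1ℏ.
cos θ = L_z/|L| = -1/√12, so θ ≈ 106.78°.

θ ≈ 106.78°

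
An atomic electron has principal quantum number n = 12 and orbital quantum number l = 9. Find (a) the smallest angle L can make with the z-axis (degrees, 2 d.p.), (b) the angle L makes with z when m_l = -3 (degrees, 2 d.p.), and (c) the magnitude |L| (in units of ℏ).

θ_min ≈ 18.43°; θ(m_l=-3) ≈ 108.43°; |L| = 3√10 ℏ ≈ 9.487ℏ

cos θ_min = 9/√90, so θ_min ≈ 18.43°.
For m_l = -3: cos θ = -3/√90, θ ≈ 108.43°.
|L| = ℏ√(9·10) = 3√10 ℏ ≈ 9.487ℏ.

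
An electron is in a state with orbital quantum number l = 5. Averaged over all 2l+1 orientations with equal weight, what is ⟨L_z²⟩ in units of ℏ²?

⟨L_z²⟩ = 10 ℏ²

m_l ∈ {-5, -4, -3, -2, -1, 0, 1, 2, 3, 4, 5}.
⟨L_z²⟩ = ℏ²·l(l+1)/3 = 10ℏ².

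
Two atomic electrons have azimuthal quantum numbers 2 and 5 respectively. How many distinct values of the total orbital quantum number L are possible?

5

By the triangle rule, |l₁ − l₂| ≤ L ≤ l₁ + l₂.
L ∈ {3, 4, 5, 6, 7}.
That is 5 values.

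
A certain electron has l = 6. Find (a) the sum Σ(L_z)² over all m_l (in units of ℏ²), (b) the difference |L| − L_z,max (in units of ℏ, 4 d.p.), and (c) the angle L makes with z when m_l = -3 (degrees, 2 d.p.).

Σ m_l² = 182, so Σ(L_z)² = 182 ℏ².
|L| − L_z,max = (√42 − 6)ℏ ≈ 0.4807ℏ.
For m_l = -3: cos θ = -3/√42, θ ≈ 117.58°.

Σ(L_z)² = 182 ℏ²; |L|−L_z,max ≈ 0.4807ℏ; θ(m_l=-3) ≈ 117.58°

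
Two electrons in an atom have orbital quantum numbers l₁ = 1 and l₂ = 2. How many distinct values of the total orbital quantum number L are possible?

Angular momentum addition gives L = |l₁ − l₂|, …, l₁ + l₂.
Allowed values: L = 1, 2, 3.
That is 3 values.

3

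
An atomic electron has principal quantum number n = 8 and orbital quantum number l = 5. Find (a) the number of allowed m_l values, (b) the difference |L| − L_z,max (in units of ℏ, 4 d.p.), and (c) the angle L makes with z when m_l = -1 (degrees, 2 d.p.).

There are 2l+1 = 11 values of m_l.
|L| − L_z,max = (√30 − 5)ℏ ≈ 0.4772ℏ.
For m_l = -1: cos θ = -1/√30, θ ≈ 100.52°.

11 values; |L|−L_z,max ≈ 0.4772ℏ; θ(m_l=-1) ≈ 100.52°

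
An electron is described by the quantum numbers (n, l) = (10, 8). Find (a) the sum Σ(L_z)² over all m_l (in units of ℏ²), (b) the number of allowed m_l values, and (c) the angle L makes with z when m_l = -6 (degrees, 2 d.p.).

Σ m_l² = 408, so Σ(L_z)² = 408 ℏ².
There are 2l+1 = 17 values of m_l.
For m_l = -6: cos θ = -6/√72, θ ≈ 135.00°.

Σ(L_z)² = 408 ℏ²; 17 values; θ(m_l=-6) ≈ 135.00°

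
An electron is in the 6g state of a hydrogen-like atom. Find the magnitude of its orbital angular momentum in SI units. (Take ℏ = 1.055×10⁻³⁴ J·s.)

6g means n = 6, l = 4.
|L| = ℏ√(l(l+1)) = ℏ√(4·5) = 2√5 ℏ
Numerically, |L| = 4.472 × (1.055×10⁻³⁴ J·s) = 4.718×10⁻³⁴ J·s.

|L| = 4.718×10⁻³⁴ J·s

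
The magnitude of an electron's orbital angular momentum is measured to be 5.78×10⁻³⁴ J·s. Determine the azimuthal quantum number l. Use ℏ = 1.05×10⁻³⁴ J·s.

l = 5

|L|/ℏ = (5.78×10⁻³⁴)/(1.05×10⁻³⁴) ≈ 5.505.
l(l+1) ≈ 5.505² ≈ 30.30, so l = 5.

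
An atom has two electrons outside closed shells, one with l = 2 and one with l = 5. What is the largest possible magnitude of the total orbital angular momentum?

Angular momentum addition gives L = |l₁ − l₂|, …, l₁ + l₂.
So L can be 3, 4, 5, 6, 7.
The largest magnitude corresponds to L = 7: |L_tot| = ℏ√(7·8) = 2√14 ℏ.

|L_tot|_max = 2√14 ℏ ≈ 7.483ℏ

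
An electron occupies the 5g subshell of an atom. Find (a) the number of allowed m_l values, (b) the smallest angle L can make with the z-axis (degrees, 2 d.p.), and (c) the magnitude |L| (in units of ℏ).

9 values; θ_min ≈ 26.57°; |L| = 2√5 ℏ ≈ 4.472ℏ

The 5g subshell has l = 4.
There are 2l+1 = 9 values of m_l.
cos θ_min = 4/√20, so θ_min ≈ 26.57°.
|L| = ℏ√(4·5) = 2√5 ℏ ≈ 4.472ℏ.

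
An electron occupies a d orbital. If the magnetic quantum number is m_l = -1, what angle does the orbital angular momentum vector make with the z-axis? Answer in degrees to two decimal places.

A d state has l = 2.
|L| = ℏ√(l(l+1)) = √6 ℏ.
L_z = m_l ℏ = −1ℏ.
cos θ = L_z/|L| = -1/√6, so θ ≈ 114.09°.

θ ≈ 114.09°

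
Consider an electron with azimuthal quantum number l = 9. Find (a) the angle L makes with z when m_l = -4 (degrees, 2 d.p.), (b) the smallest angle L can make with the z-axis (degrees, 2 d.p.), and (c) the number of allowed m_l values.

For m_l = -4: cos θ = -4/√90, θ ≈ 114.94°.
cos θ_min = 9/√90, so θ_min ≈ 18.43°.
There are 2l+1 = 19 values of m_l.

θ(m_l=-4) ≈ 114.94°; θ_min ≈ 18.43°; 19 values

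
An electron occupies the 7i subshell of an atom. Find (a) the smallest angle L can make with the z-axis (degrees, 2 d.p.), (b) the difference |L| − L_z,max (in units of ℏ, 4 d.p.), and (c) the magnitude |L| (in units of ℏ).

θ_min ≈ 22.21°; |L|−L_z,max ≈ 0.4807ℏ; |L| = √42 ℏ ≈ 6.481ℏ

For 7i, l = 6.
cos θ_min = 6/√42, so θ_min ≈ 22.21°.
|L| − L_z,max = (√42 − 6)ℏ ≈ 0.4807ℏ.
|L| = ℏ√(6·7) = √42 ℏ ≈ 6.481ℏ.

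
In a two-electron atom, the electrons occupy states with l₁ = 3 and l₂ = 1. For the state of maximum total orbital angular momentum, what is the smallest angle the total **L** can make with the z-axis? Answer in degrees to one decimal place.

The total orbital quantum number L ranges from |l₁ − l₂| to l₁ + l₂ in integer steps.
Allowed values: L = 2, 3, 4.
The maximum is L = 4, with |L_tot| = ℏ√(4·5) = 2√5 ℏ.
The minimum angle with z is arccos(4/√20) ≈ 26.6°.

θ_min ≈ 26.6°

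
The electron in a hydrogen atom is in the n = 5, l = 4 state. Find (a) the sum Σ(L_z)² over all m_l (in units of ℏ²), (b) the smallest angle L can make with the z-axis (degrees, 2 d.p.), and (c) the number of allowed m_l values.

Σ(L_z)² = 60 ℏ²; θ_min ≈ 26.57°; 9 values

Σ m_l² = 60, so Σ(L_z)² = 60 ℏ².
cos θ_min = 4/√20, so θ_min ≈ 26.57°.
There are 2l+1 = 9 values of m_l.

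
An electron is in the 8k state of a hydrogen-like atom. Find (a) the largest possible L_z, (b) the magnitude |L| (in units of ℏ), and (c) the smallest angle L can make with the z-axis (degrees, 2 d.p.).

L_z,max = 7ℏ; |L| = 2√14 ℏ ≈ 7.483ℏ; θ_min ≈ 20.70°

8k means n = 8, l = 7.
L_z,max = lℏ = 7ℏ.
|L| = ℏ√(7·8) = 2√14 ℏ ≈ 7.483ℏ.
cos θ_min = 7/√56, so θ_min ≈ 20.70°.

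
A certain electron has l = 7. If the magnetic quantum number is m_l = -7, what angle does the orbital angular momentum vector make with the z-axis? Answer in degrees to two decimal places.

|L|² = l(l+1)ℏ² = 56ℏ², so |L| = 2√14 ℏ.
L_z = m_l ℏ = −7ℏ.
cos θ = L_z/|L| = -7/√56, so θ ≈ 159.30°.

θ ≈ 159.30°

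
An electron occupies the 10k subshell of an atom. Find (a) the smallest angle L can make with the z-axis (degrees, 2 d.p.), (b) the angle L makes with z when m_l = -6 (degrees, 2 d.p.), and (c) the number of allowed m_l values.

θ_min ≈ 20.70°; θ(m_l=-6) ≈ 143.30°; 15 values

The 10k subshell has l = 7.
cos θ_min = 7/√56, so θ_min ≈ 20.70°.
For m_l = -6: cos θ = -6/√56, θ ≈ 143.30°.
There are 2l+1 = 15 values of m_l.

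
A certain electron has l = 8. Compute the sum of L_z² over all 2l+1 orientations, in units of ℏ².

m_l runs from −8 to 8, i.e. {-8, -7, -6, -5, -4, -3, -2, -1, 0, 1, 2, 3, 4, 5, 6, 7, 8}.
Σ m_l² = 2·(1 + 4 + 9 + 16 + 25 + 36 + 49 + 64) = 408.

Σ(L_z)² = 408 ℏ²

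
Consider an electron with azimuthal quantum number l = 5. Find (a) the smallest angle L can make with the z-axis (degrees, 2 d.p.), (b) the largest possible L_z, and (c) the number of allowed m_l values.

cos θ_min = 5/√30, so θ_min ≈ 24.09°.
L_z,max = lℏ = 5ℏ.
There are 2l+1 = 11 values of m_l.

θ_min ≈ 24.09°; L_z,max = 5ℏ; 11 values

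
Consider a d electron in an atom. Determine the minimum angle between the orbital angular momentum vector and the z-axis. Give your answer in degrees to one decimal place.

For a d orbital, l = 2.
|L|² = l(l+1)ℏ² = 6ℏ², so |L| = √6 ℏ.
The smallest angle corresponds to the largest L_z, i.e. m_l = l = 2, giving L_z = 2ℏ.
cos θ_min = 2/√6, so θ_min ≈ 35.3°.

θ_min ≈ 35.3°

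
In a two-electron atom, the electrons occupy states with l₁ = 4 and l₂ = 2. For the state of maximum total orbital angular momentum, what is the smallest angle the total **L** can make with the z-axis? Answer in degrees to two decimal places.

By the triangle rule, |l₁ − l₂| ≤ L ≤ l₁ + l₂.
Allowed values: L = 2, 3, 4, 5, 6.
The maximum is L = 6, with |L_tot| = ℏ√(6·7) = √42 ℏ.
The minimum angle with z is arccos(6/√42) ≈ 22.21°.

θ_min ≈ 22.21°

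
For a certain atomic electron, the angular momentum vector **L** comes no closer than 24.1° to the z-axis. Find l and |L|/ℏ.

l = 5, |L| = √30 ℏ ≈ 5.477ℏ

At minimum angle, m_l = l, so cos θ = l/√(l(l+1)); cos²θ = l/(l+1) = 0.8333.
l = cos²θ/sin²θ ≈ 5.
Then |L| = ℏ√(5·6) = √30 ℏ.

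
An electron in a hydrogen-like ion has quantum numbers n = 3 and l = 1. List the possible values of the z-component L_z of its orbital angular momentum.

L_z = m_l ℏ with m_l ranging from −l to +l in integer steps.
For l = 1: m_l ∈ {-1, 0, 1}.

L_z ∈ {−ℏ, 0, ℏ}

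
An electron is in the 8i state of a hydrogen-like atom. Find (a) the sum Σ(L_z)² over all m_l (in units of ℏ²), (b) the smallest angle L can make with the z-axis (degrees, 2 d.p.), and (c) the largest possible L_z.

Σ(L_z)² = 182 ℏ²; θ_min ≈ 22.21°; L_z,max = 6ℏ

The 8i subshell has l = 6.
Σ m_l² = 182, so Σ(L_z)² = 182 ℏ².
cos θ_min = 6/√42, so θ_min ≈ 22.21°.
L_z,max = lℏ = 6ℏ.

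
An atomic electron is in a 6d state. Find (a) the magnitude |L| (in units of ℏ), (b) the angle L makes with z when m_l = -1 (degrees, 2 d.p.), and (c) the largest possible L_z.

The 6d subshell has l = 2.
|L| = ℏ√(2·3) = √6 ℏ ≈ 2.449ℏ.
For m_l = -1: cos θ = -1/√6, θ ≈ 114.09°.
L_z,max = lℏ = 2ℏ.

|L| = √6 ℏ ≈ 2.449ℏ; θ(m_l=-1) ≈ 114.09°; L_z,max = 2ℏ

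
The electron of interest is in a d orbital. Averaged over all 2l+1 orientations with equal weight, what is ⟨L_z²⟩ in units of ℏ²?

For a d orbital, l = 2.
m_l runs from −2 to 2, i.e. {-2, -1, 0, 1, 2}.
⟨L_z²⟩ = ℏ²·l(l+1)/3 = 2ℏ².

⟨L_z²⟩ = 2 ℏ²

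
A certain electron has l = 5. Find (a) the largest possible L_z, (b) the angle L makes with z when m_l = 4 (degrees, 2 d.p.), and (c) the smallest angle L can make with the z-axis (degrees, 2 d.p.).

L_z,max = 5ℏ; θ(m_l=4) ≈ 43.09°; θ_min ≈ 24.09°

L_z,max = lℏ = 5ℏ.
For m_l = 4: cos θ = 4/√30, θ ≈ 43.09°.
cos θ_min = 5/√30, so θ_min ≈ 24.09°.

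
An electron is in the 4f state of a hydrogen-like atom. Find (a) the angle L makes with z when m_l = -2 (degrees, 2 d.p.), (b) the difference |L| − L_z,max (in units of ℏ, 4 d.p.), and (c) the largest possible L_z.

θ(m_l=-2) ≈ 125.26°; |L|−L_z,max ≈ 0.4641ℏ; L_z,max = 3ℏ

The 4f subshell has l = 3.
For m_l = -2: cos θ = -2/√12, θ ≈ 125.26°.
|L| − L_z,max = (2√3 − 3)ℏ ≈ 0.4641ℏ.
L_z,max = lℏ = 3ℏ.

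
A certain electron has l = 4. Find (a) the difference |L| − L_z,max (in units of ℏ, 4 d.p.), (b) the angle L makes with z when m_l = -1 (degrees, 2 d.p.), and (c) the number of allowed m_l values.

|L|−L_z,max ≈ 0.4721ℏ; θ(m_l=-1) ≈ 102.92°; 9 values

|L| − L_z,max = (2√5 − 4)ℏ ≈ 0.4721ℏ.
For m_l = -1: cos θ = -1/√20, θ ≈ 102.92°.
There are 2l+1 = 9 values of m_l.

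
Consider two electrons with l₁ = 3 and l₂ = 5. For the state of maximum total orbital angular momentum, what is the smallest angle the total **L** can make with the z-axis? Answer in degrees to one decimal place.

θ_min ≈ 19.5°

Angular momentum addition gives L = |l₁ − l₂|, …, l₁ + l₂.
So L can be 2, 3, 4, 5, 6, 7, 8.
The maximum is L = 8, with |L_tot| = ℏ√(8·9) = 6√2 ℏ.
The minimum angle with z is arccos(8/√72) ≈ 19.5°.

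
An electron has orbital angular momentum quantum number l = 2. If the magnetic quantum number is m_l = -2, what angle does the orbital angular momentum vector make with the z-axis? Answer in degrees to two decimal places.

|L| = ℏ√(l(l+1)) = √6 ℏ.
L_z = m_l ℏ = −2ℏ.
cos θ = L_z/|L| = -2/√6, so θ ≈ 144.74°.

θ ≈ 144.74°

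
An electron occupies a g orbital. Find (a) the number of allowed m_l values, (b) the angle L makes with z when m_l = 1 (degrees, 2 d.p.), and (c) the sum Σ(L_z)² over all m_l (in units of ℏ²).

9 values; θ(m_l=1) ≈ 77.08°; Σ(L_z)² = 60 ℏ²

A g state has l = 4.
There are 2l+1 = 9 values of m_l.
For m_l = 1: cos θ = 1/√20, θ ≈ 77.08°.
Σ m_l² = 60, so Σ(L_z)² = 60 ℏ².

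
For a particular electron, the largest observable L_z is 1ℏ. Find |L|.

|L| = √2 ℏ ≈ 1.414ℏ

The maximum L_z equals lℏ, giving l = 1.
|L| = ℏ√(l(l+1)) = √2 ℏ.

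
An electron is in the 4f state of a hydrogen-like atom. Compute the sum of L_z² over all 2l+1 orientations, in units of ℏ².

Σ(L_z)² = 28 ℏ²

The 4f subshell has l = 3.
m_l ∈ {-3, -2, -1, 0, 1, 2, 3}.
Summing m² from −3 to 3: Σ m_l² = 28.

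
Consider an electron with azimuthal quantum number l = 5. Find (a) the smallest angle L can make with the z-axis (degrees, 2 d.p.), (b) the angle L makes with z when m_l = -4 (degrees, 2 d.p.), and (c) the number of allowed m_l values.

cos θ_min = 5/√30, so θ_min ≈ 24.09°.
For m_l = -4: cos θ = -4/√30, θ ≈ 136.91°.
There are 2l+1 = 11 values of m_l.

θ_min ≈ 24.09°; θ(m_l=-4) ≈ 136.91°; 11 values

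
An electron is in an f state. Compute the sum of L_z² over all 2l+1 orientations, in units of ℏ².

Σ(L_z)² = 28 ℏ²

An f state has l = 3.
The allowed m_l values are -3, -2, -1, 0, 1, 2, 3.
Σ m_l² = l(l+1)(2l+1)/3 = 3·4·7/3 = 28.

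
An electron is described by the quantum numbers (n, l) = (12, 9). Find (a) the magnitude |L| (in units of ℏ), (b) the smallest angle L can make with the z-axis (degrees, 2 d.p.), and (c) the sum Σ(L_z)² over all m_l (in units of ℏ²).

|L| = ℏ√(9·10) = 3√10 ℏ ≈ 9.487ℏ.
cos θ_min = 9/√90, so θ_min ≈ 18.43°.
Σ m_l² = 570, so Σ(L_z)² = 570 ℏ².

|L| = 3√10 ℏ ≈ 9.487ℏ; θ_min ≈ 18.43°; Σ(L_z)² = 570 ℏ²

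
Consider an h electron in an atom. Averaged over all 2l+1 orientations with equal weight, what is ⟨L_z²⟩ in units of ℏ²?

For an h orbital, l = 5.
The allowed m_l values are -5, -4, -3, -2, -1, 0, 1, 2, 3, 4, 5.
⟨L_z²⟩ = ℏ²·(Σ m_l²)/(2l+1) = ℏ²·110/11 = 10ℏ².

⟨L_z²⟩ = 10 ℏ²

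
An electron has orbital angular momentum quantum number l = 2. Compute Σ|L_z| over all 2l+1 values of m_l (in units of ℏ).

m_l ∈ {-2, -1, 0, 1, 2}.
Σ|m_l| = l(l+1) = 6.

Σ|L_z| = 6 ℏ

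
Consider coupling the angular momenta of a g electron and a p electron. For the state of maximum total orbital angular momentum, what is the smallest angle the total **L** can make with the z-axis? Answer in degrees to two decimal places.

θ_min ≈ 24.09°

L runs from |4 − 1| = 3 to 4 + 1 = 5.
Allowed values: L = 3, 4, 5.
The maximum is L = 5, with |L_tot| = ℏ√(5·6) = √30 ℏ.
The minimum angle with z is arccos(5/√30) ≈ 24.09°.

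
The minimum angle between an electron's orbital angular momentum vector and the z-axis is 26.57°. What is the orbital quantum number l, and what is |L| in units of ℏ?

At minimum angle, m_l = l, so cos θ = l/√(l(l+1)); cos²θ = l/(l+1) = 0.7999.
Thus l = 0.7999/(1 − 0.7999) ≈ 4.
Then |L| = ℏ√(4·5) = 2√5 ℏ.

l = 4, |L| = 2√5 ℏ ≈ 4.472ℏ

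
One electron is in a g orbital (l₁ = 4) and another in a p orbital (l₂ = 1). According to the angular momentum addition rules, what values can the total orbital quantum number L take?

L runs from |4 − 1| = 3 to 4 + 1 = 5.
Allowed values: L = 3, 4, 5.

L = 3, 4, 5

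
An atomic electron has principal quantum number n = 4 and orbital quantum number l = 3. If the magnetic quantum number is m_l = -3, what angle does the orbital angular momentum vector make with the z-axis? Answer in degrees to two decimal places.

|L| = √(l(l+1)) ℏ = 2√3 ℏ.
L_z = m_l ℏ = −3ℏ.
cos θ = L_z/|L| = -3/√12, so θ ≈ 150.00°.

θ ≈ 150.00°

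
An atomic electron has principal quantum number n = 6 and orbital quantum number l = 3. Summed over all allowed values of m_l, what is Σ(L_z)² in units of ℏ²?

m_l runs from −3 to 3, i.e. {-3, -2, -1, 0, 1, 2, 3}.
Σ m_l² = 2·(1 + 4 + 9) = 28.

Σ(L_z)² = 28 ℏ²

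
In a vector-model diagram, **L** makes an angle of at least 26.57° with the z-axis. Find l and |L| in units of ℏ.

cos²θ_min = l/(l+1) = 0.7999.
Solving: l = 4.
Then |L| = ℏ√(4·5) = 2√5 ℏ.

l = 4, |L| = 2√5 ℏ ≈ 4.472ℏ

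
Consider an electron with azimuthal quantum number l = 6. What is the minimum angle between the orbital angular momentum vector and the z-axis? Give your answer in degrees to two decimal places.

|L|² = l(l+1)ℏ² = 42ℏ², so |L| = √42 ℏ.
The smallest angle corresponds to the largest L_z, i.e. m_l = l = 6, giving L_z = 6ℏ.
cos θ_min = 6/√42, so θ_min ≈ 22.21°.

θ_min ≈ 22.21°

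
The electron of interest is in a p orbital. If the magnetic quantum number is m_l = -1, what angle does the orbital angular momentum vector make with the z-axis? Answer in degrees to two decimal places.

θ ≈ 135.00°

P corresponds to l = 1.
|L|² = l(l+1)ℏ² = 2ℏ², so |L| = √2 ℏ.
L_z = m_l ℏ = −1ℏ.
cos θ = L_z/|L| = -1/√2, so θ ≈ 135.00°.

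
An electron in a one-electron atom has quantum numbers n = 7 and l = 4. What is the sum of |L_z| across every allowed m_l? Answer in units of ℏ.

m_l runs from −4 to 4, i.e. {-4, -3, -2, -1, 0, 1, 2, 3, 4}.
Σ|m_l| = 2(1+2+…+4) = 20.

Σ|L_z| = 20 ℏ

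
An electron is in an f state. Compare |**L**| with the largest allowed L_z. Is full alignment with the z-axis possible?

No: L_z,max = 3ℏ < |L| = 2√3 ℏ ≈ 3.464ℏ

An f state has l = 3.
|L| = 2√3 ℏ ≈ 3.4641ℏ, while L_z,max = lℏ = 3ℏ.
Since |L| > L_z,max, the vector can never point exactly along z; the closest it comes is θ_min = arccos(3/√12) ≈ 30.0°.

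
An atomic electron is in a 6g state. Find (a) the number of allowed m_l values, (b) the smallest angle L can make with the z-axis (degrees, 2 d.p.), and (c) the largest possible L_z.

9 values; θ_min ≈ 26.57°; L_z,max = 4ℏ

For 6g, l = 4.
There are 2l+1 = 9 values of m_l.
cos θ_min = 4/√20, so θ_min ≈ 26.57°.
L_z,max = lℏ = 4ℏ.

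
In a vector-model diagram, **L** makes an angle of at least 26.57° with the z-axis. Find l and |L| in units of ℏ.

At minimum angle, m_l = l, so cos θ = l/√(l(l+1)); cos²θ = l/(l+1) = 0.7999.
l = cos²θ/sin²θ ≈ 4.
Then |L| = ℏ√(4·5) = 2√5 ℏ.

l = 4, |L| = 2√5 ℏ ≈ 4.472ℏ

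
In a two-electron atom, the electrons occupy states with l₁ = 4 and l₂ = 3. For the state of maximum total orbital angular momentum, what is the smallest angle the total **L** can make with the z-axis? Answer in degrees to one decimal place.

θ_min ≈ 20.7°

The total orbital quantum number L ranges from |l₁ − l₂| to l₁ + l₂ in integer steps.
L ∈ {1, 2, 3, 4, 5, 6, 7}.
The maximum is L = 7, with |L_tot| = ℏ√(7·8) = 2√14 ℏ.
The minimum angle with z is arccos(7/√56) ≈ 20.7°.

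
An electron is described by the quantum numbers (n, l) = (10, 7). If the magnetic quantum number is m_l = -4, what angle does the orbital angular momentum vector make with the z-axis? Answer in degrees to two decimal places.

|L| = √(l(l+1)) ℏ = 2√14 ℏ.
L_z = m_l ℏ = −4ℏ.
cos θ = L_z/|L| = -4/√56, so θ ≈ 122.31°.

θ ≈ 122.31°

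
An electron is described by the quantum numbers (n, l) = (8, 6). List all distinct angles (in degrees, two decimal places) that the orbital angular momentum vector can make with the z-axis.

|L| = √(l(l+1)) ℏ = √42 ℏ.
cos θ = m_l/√42 for each m_l ∈ {-6, -5, -4, -3, -2, -1, 0, 1, 2, 3, 4, 5, 6}.

θ ∈ {22.21°, 39.51°, 51.89°, 62.42°, 72.02°, 81.12°, 90.00°, 98.88°, 107.98°, 117.58°, 128.11°, 140.49°, 157.79°}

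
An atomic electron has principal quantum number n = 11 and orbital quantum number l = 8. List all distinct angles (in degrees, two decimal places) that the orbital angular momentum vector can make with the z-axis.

θ ∈ {19.47°, 34.42°, 45.00°, 53.90°, 61.87°, 69.30°, 76.37°, 83.23°, 90.00°, 96.77°, 103.63°, 110.70°, 118.13°, 126.10°, 135.00°, 145.58°, 160.53°}

|L| = √(l(l+1)) ℏ = 6√2 ℏ.
cos θ = m_l/√72 for each m_l ∈ {-8, -7, -6, -5, -4, -3, -2, -1, 0, 1, 2, 3, 4, 5, 6, 7, 8}.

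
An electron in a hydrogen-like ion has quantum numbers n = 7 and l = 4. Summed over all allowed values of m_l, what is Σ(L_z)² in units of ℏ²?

Σ(L_z)² = 60 ℏ²

The allowed m_l values are -4, -3, -2, -1, 0, 1, 2, 3, 4.
Σ m_l² = l(l+1)(2l+1)/3 = 4·5·9/3 = 60.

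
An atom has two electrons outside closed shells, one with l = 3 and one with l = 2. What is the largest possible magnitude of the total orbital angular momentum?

|L_tot|_max = √30 ℏ ≈ 5.477ℏ

Angular momentum addition gives L = |l₁ − l₂|, …, l₁ + l₂.
L ∈ {1, 2, 3, 4, 5}.
The largest magnitude corresponds to L = 5: |L_tot| = ℏ√(5·6) = √30 ℏ.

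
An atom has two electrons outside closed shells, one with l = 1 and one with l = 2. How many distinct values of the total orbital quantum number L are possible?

The total orbital quantum number L ranges from |l₁ − l₂| to l₁ + l₂ in integer steps.
So L can be 1, 2, 3.
That is 3 values.

3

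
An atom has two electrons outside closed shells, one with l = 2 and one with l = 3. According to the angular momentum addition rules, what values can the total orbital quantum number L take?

L = 1, 2, 3, 4, 5

The total orbital quantum number L ranges from |l₁ − l₂| to l₁ + l₂ in integer steps.
L ∈ {1, 2, 3, 4, 5}.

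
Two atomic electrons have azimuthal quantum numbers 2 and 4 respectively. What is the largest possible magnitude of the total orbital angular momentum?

|L_tot|_max = √42 ℏ ≈ 6.481ℏ

By the triangle rule, |l₁ − l₂| ≤ L ≤ l₁ + l₂.
Allowed values: L = 2, 3, 4, 5, 6.
The largest magnitude corresponds to L = 6: |L_tot| = ℏ√(6·7) = √42 ℏ.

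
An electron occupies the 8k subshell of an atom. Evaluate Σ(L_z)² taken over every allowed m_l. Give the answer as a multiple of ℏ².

Σ(L_z)² = 280 ℏ²

The 8k subshell has l = 7.
m_l ∈ {-7, -6, -5, -4, -3, -2, -1, 0, 1, 2, 3, 4, 5, 6, 7}.
Summing m² from −7 to 7: Σ m_l² = 280.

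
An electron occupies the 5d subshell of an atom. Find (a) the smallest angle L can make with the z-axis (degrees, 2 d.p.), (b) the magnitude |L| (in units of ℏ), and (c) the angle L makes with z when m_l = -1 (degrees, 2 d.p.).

5d means n = 5, l = 2.
cos θ_min = 2/√6, so θ_min ≈ 35.26°.
|L| = ℏ√(2·3) = √6 ℏ ≈ 2.449ℏ.
For m_l = -1: cos θ = -1/√6, θ ≈ 114.09°.

θ_min ≈ 35.26°; |L| = √6 ℏ ≈ 2.449ℏ; θ(m_l=-1) ≈ 114.09°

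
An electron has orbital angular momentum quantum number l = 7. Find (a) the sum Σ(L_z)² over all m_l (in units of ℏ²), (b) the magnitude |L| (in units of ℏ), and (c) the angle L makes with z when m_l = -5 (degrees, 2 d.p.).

Σ(L_z)² = 280 ℏ²; |L| = 2√14 ℏ ≈ 7.483ℏ; θ(m_l=-5) ≈ 131.92°

Σ m_l² = 280, so Σ(L_z)² = 280 ℏ².
|L| = ℏ√(7·8) = 2√14 ℏ ≈ 7.483ℏ.
For m_l = -5: cos θ = -5/√56, θ ≈ 131.92°.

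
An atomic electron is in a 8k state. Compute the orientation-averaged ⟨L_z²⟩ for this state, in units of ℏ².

⟨L_z²⟩ = 18.67 ℏ²

The 8k subshell has l = 7.
m_l runs from −7 to 7, i.e. {-7, -6, -5, -4, -3, -2, -1, 0, 1, 2, 3, 4, 5, 6, 7}.
⟨L_z²⟩ = ℏ²·(Σ m_l²)/(2l+1) = ℏ²·280/15 = 18.67ℏ².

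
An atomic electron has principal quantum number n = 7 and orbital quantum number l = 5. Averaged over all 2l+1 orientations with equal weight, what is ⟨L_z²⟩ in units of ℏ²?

⟨L_z²⟩ = 10 ℏ²

m_l runs from −5 to 5, i.e. {-5, -4, -3, -2, -1, 0, 1, 2, 3, 4, 5}.
⟨L_z²⟩ = ℏ²·l(l+1)/3 = 10ℏ².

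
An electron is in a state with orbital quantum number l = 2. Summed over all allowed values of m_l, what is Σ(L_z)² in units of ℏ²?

Σ(L_z)² = 10 ℏ²

m_l runs from −2 to 2, i.e. {-2, -1, 0, 1, 2}.
Σ m_l² = l(l+1)(2l+1)/3 = 2·3·5/3 = 10.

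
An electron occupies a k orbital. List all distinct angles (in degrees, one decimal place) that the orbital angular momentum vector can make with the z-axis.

θ ∈ {20.7°, 36.7°, 48.1°, 57.7°, 66.4°, 74.5°, 82.3°, 90.0°, 97.7°, 105.5°, 113.6°, 122.3°, 131.9°, 143.3°, 159.3°}

A k state has l = 7.
|L| = ℏ√(l(l+1)) = 2√14 ℏ.
cos θ = m_l/√56 for each m_l ∈ {-7, -6, -5, -4, -3, -2, -1, 0, 1, 2, 3, 4, 5, 6, 7}.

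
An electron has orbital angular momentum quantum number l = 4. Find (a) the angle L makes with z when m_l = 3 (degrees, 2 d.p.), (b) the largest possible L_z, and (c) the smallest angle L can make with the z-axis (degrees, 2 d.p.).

θ(m_l=3) ≈ 47.87°; L_z,max = 4ℏ; θ_min ≈ 26.57°

For m_l = 3: cos θ = 3/√20, θ ≈ 47.87°.
L_z,max = lℏ = 4ℏ.
cos θ_min = 4/√20, so θ_min ≈ 26.57°.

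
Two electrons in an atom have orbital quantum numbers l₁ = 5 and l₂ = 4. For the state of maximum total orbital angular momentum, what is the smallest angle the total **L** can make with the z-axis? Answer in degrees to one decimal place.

θ_min ≈ 18.4°

By the triangle rule, |l₁ − l₂| ≤ L ≤ l₁ + l₂.
So L can be 1, 2, 3, 4, 5, 6, 7, 8, 9.
The maximum is L = 9, with |L_tot| = ℏ√(9·10) = 3√10 ℏ.
The minimum angle with z is arccos(9/√90) ≈ 18.4°.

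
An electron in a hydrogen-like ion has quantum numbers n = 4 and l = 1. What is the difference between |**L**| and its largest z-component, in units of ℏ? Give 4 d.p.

|L| − L_z,max ≈ 0.4142ℏ

|L| = √2 ℏ ≈ 1.4142ℏ, while L_z,max = lℏ = 1ℏ.
The difference is (√2 − 1)ℏ ≈ 0.4142ℏ.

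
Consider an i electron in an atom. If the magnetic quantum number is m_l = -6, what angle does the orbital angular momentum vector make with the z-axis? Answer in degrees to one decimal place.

An i state has l = 6.
|L| = ℏ√(l(l+1)) = √42 ℏ.
L_z = m_l ℏ = −6ℏ.
cos θ = L_z/|L| = -6/√42, so θ ≈ 157.8°.

θ ≈ 157.8°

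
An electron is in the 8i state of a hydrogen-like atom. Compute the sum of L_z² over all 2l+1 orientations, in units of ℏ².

Σ(L_z)² = 182 ℏ²

For 8i, l = 6.
m_l runs from −6 to 6, i.e. {-6, -5, -4, -3, -2, -1, 0, 1, 2, 3, 4, 5, 6}.
Σ m_l² = l(l+1)(2l+1)/3 = 6·7·13/3 = 182.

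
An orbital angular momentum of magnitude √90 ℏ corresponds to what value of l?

l = 9

Since |L|² = l(l+1)ℏ², l(l+1) = 90.
Solving: l = 9.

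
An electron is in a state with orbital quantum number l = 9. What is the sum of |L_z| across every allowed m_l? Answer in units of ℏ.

The allowed m_l values are -9, -8, -7, -6, -5, -4, -3, -2, -1, 0, 1, 2, 3, 4, 5, 6, 7, 8, 9.
Σ|m_l| = l(l+1) = 90.

Σ|L_z| = 90 ℏ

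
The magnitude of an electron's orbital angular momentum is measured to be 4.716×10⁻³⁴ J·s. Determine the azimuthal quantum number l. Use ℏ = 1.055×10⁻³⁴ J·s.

l = 4

Dividing by ℏ: |L|/ℏ ≈ 4.470.
l(l+1) ≈ 4.470² ≈ 19.98, so l = 4.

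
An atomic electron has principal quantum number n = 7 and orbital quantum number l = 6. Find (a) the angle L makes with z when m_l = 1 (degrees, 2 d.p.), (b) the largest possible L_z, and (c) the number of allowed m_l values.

θ(m_l=1) ≈ 81.12°; L_z,max = 6ℏ; 13 values

For m_l = 1: cos θ = 1/√42, θ ≈ 81.12°.
L_z,max = lℏ = 6ℏ.
There are 2l+1 = 13 values of m_l.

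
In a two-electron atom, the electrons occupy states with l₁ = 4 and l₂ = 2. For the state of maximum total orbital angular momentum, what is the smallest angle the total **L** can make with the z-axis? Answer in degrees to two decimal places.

θ_min ≈ 22.21°

The total orbital quantum number L ranges from |l₁ − l₂| to l₁ + l₂ in integer steps.
L ∈ {2, 3, 4, 5, 6}.
The maximum is L = 6, with |L_tot| = ℏ√(6·7) = √42 ℏ.
The minimum angle with z is arccos(6/√42) ≈ 22.21°.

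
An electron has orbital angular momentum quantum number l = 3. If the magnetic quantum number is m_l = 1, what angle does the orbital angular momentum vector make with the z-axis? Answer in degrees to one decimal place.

θ ≈ 73.2°

|L| = ℏ√(l(l+1)) = 2√3 ℏ.
L_z = m_l ℏ = 1ℏ.
cos θ = L_z/|L| = 1/√12, so θ ≈ 73.2°.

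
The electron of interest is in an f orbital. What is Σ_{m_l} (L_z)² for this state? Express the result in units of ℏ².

For an f orbital, l = 3.
m_l runs from −3 to 3, i.e. {-3, -2, -1, 0, 1, 2, 3}.
Σ m_l² = 2·(1 + 4 + 9) = 28.

Σ(L_z)² = 28 ℏ²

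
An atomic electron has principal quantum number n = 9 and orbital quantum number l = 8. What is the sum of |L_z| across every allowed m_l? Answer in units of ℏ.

m_l ∈ {-8, -7, -6, -5, -4, -3, -2, -1, 0, 1, 2, 3, 4, 5, 6, 7, 8}.
Σ|m_l| = 2·8(8+1)/2 = 72.

Σ|L_z| = 72 ℏ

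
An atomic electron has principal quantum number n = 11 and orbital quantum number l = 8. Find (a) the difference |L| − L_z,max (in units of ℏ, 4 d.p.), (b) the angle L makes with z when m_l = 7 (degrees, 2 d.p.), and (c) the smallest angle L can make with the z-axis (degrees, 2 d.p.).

|L|−L_z,max ≈ 0.4853ℏ; θ(m_l=7) ≈ 34.42°; θ_min ≈ 19.47°

|L| − L_z,max = (6√2 − 8)ℏ ≈ 0.4853ℏ.
For m_l = 7: cos θ = 7/√72, θ ≈ 34.42°.
cos θ_min = 8/√72, so θ_min ≈ 19.47°.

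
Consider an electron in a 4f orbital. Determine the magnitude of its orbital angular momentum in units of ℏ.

|L| = 2√3 ℏ ≈ 3.464ℏ

4f means n = 4, l = 3.
|L| = ℏ√(l(l+1)) = ℏ√(3·4) = 2√3 ℏ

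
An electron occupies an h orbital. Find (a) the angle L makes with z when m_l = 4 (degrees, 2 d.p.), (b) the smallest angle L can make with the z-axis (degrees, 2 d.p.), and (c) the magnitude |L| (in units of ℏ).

θ(m_l=4) ≈ 43.09°; θ_min ≈ 24.09°; |L| = √30 ℏ ≈ 5.477ℏ

An h state has l = 5.
For m_l = 4: cos θ = 4/√30, θ ≈ 43.09°.
cos θ_min = 5/√30, so θ_min ≈ 24.09°.
|L| = ℏ√(5·6) = √30 ℏ ≈ 5.477ℏ.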